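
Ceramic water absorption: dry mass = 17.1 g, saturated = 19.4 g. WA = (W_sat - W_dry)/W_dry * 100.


WA = (19.4 - 17.1) / 17.1 * 100 = 13.45%

13.45


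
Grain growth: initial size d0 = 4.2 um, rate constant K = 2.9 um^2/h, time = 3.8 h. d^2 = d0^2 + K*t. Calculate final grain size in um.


d^2 = 4.2^2 + 2.9*3.8 = 28.66
d = sqrt(28.66) = 5.35 um

5.35


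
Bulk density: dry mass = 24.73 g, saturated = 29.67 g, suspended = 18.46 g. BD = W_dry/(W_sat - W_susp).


BD = 24.73 / (29.67 - 18.46) = 24.73 / 11.21 = 2.206 g/cm^3

2.206


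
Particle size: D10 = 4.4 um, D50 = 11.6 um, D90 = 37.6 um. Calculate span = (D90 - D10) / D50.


Span = (37.6 - 4.4) / 11.6 = 33.2 / 11.6 = 2.862

2.862


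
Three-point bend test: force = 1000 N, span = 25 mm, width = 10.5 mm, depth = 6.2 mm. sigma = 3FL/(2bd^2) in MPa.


sigma = 3*1000*25/(2*10.5*6.2^2) = 92.9 MPa

92.9


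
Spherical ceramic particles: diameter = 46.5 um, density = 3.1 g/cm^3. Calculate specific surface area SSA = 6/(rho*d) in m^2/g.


SSA = 6 / (3.1 * 46.5) = 0.042 m^2/g

0.042


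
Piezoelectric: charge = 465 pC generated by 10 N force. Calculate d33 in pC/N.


d33 = 465 / 10 = 46.5 pC/N

46.5


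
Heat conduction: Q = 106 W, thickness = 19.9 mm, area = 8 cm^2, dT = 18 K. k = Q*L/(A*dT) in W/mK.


k = 106*19.9/1000/(8/10000*18) = 146.49 W/mK

146.49


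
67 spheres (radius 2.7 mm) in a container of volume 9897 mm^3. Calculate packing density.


V_sphere = 4/3*pi*2.7^3 = 82.448 mm^3
Total V = 67*82.448 = 5524.016 mm^3
PD = 5524.016 / 9897 = 0.558

0.558


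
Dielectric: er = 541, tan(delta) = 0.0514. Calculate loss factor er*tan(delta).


Loss = 541 * 0.0514 = 27.807

27.807


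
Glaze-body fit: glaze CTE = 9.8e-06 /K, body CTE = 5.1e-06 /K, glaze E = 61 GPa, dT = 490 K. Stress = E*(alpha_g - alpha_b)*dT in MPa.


Stress = 61*1000*(9.8e-06 - 5.1e-06)*490 = 140.5 MPa

140.5


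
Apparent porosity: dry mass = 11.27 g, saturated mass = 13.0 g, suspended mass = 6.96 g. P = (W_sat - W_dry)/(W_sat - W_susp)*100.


P = (13.0 - 11.27) / (13.0 - 6.96) * 100 = 1.73 / 6.04 * 100 = 28.6%

28.6


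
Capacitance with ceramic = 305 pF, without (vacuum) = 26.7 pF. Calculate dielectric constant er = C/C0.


er = 305 / 26.7 = 11.42

11.42


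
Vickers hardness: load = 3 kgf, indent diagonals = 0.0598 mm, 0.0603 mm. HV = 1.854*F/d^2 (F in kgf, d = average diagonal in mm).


d_avg = (0.0598+0.0603)/2 = 0.06005 mm
HV = 1.854*3/0.06005^2 = 1542

1542


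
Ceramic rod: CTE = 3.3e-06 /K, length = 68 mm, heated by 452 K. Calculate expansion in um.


dL = 3.3e-06 * 68 * 452 * 1000 = 101.429 um

101.429


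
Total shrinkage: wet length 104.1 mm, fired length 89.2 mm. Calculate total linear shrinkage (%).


TS = (104.1 - 89.2) / 104.1 * 100 = 14.31%

14.31


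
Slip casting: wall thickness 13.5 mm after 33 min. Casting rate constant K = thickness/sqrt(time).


K = 13.5 / sqrt(33) = 13.5 / 5.7446 = 2.35 mm/min^0.5

2.35


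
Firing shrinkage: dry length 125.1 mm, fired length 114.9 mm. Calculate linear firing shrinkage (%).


FS = (125.1 - 114.9) / 125.1 * 100 = 8.15%

8.15


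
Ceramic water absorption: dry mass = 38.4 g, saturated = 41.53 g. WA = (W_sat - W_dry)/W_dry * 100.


WA = (41.53 - 38.4) / 38.4 * 100 = 8.15%

8.15


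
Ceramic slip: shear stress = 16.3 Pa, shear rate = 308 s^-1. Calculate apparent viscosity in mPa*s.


eta = tau/gamma * 1000 = 16.3/308 * 1000 = 52.9 mPa*s

52.9


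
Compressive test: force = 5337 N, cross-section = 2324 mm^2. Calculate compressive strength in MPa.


CS = 5337 / 2324 = 2.3 MPa

2.3


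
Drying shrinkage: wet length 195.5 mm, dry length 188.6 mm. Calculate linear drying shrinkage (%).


DS = (195.5 - 188.6) / 195.5 * 100 = 3.53%

3.53


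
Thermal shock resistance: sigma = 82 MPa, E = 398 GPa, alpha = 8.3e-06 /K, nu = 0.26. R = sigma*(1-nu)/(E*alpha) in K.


R = 82*(1-0.26)/(398*1000*8.3e-06) = 18 K

18


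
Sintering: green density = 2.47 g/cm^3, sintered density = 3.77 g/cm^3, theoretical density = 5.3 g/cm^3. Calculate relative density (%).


Relative = 3.77 / 5.3 * 100 = 71.1%

71.1


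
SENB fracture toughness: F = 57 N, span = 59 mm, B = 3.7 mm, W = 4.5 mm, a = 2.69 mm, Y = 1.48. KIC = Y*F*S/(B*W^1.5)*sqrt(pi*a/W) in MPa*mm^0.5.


KIC = 1.48*57*59/(3.7*4.5^1.5)*sqrt(pi*2.69/4.5) = 193.11

193.11


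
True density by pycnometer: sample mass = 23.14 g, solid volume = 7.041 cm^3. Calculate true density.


TD = 23.14 / 7.041 = 3.286 g/cm^3

3.286


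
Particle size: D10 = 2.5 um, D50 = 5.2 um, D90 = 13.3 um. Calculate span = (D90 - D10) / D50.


Span = (13.3 - 2.5) / 5.2 = 10.8 / 5.2 = 2.077

2.077


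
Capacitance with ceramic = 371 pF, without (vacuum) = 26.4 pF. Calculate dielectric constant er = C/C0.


er = 371 / 26.4 = 14.05

14.05


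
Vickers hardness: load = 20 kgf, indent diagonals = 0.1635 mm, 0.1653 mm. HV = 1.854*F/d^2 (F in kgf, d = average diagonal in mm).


d_avg = (0.1635+0.1653)/2 = 0.1644 mm
HV = 1.854*20/0.1644^2 = 1372

1372


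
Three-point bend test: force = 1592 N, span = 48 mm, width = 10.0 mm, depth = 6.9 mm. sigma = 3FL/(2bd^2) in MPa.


sigma = 3*1592*48/(2*10.0*6.9^2) = 240.8 MPa

240.8


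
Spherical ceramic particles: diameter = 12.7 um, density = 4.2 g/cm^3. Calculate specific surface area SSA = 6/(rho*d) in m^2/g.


SSA = 6 / (4.2 * 12.7) = 0.112 m^2/g

0.112


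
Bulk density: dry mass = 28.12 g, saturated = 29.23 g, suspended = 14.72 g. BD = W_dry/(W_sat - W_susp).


BD = 28.12 / (29.23 - 14.72) = 28.12 / 14.51 = 1.938 g/cm^3

1.938


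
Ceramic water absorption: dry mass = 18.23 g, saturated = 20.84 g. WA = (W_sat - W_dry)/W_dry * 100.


WA = (20.84 - 18.23) / 18.23 * 100 = 14.32%

14.32


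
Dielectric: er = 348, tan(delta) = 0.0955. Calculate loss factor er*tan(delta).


Loss = 348 * 0.0955 = 33.234

33.234


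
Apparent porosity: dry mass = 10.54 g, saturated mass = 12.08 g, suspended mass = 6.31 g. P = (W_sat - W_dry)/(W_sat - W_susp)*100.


P = (12.08 - 10.54) / (12.08 - 6.31) * 100 = 1.54 / 5.77 * 100 = 26.7%

26.7


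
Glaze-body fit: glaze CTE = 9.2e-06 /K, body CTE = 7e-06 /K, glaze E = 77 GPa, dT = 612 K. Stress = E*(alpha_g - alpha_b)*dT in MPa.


Stress = 77*1000*(9.2e-06 - 7e-06)*612 = 103.7 MPa

103.7


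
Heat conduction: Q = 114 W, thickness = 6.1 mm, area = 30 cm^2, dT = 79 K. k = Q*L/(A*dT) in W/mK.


k = 114*6.1/1000/(30/10000*79) = 2.93 W/mK

2.93


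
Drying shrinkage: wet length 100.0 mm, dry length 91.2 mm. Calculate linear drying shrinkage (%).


DS = (100.0 - 91.2) / 100.0 * 100 = 8.8%

8.8


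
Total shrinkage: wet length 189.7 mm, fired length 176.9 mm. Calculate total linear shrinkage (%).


TS = (189.7 - 176.9) / 189.7 * 100 = 6.75%

6.75


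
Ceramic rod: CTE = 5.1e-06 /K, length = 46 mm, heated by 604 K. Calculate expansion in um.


dL = 5.1e-06 * 46 * 604 * 1000 = 141.698 um

141.698


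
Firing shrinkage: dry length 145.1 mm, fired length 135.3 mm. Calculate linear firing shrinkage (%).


FS = (145.1 - 135.3) / 145.1 * 100 = 6.75%

6.75


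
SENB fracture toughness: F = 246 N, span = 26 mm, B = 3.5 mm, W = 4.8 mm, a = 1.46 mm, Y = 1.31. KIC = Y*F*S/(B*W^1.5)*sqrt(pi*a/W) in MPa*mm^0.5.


KIC = 1.31*246*26/(3.5*4.8^1.5)*sqrt(pi*1.46/4.8) = 222.53

222.53


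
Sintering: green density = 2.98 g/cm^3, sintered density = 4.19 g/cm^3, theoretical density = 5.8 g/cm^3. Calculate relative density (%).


Relative = 4.19 / 5.8 * 100 = 72.2%

72.2


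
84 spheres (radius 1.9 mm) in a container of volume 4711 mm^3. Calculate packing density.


V_sphere = 4/3*pi*1.9^3 = 28.7309 mm^3
Total V = 84*28.7309 = 2413.3956 mm^3
PD = 2413.3956 / 4711 = 0.512

0.512


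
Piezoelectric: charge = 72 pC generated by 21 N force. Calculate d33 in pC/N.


d33 = 72 / 21 = 3.4 pC/N

3.4


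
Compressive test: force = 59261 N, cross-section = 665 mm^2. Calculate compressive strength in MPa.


CS = 59261 / 665 = 89.1 MPa

89.1


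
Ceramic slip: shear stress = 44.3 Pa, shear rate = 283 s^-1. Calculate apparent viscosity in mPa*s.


eta = tau/gamma * 1000 = 44.3/283 * 1000 = 156.5 mPa*s

156.5


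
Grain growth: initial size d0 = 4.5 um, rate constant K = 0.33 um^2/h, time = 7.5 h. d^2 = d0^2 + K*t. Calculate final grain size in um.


d^2 = 4.5^2 + 0.33*7.5 = 22.725
d = sqrt(22.725) = 4.77 um

4.77


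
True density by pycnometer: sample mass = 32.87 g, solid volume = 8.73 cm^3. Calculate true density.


TD = 32.87 / 8.73 = 3.765 g/cm^3

3.765


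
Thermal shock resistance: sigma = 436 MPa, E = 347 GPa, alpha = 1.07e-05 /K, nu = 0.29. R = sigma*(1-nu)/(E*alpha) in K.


R = 436*(1-0.29)/(347*1000*1.07e-05) = 83 K

83


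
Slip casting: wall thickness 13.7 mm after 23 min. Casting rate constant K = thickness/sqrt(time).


K = 13.7 / sqrt(23) = 13.7 / 4.7958 = 2.857 mm/min^0.5

2.857


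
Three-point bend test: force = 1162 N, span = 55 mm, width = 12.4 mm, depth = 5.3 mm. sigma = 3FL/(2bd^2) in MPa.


sigma = 3*1162*55/(2*12.4*5.3^2) = 275.2 MPa

275.2


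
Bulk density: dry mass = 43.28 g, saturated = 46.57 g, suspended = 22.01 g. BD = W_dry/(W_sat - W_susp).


BD = 43.28 / (46.57 - 22.01) = 43.28 / 24.56 = 1.762 g/cm^3

1.762


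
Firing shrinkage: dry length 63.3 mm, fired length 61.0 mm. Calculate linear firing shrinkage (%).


FS = (63.3 - 61.0) / 63.3 * 100 = 3.63%

3.63


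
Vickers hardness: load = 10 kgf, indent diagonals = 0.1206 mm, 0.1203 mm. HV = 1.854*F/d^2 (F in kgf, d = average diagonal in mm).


d_avg = (0.1206+0.1203)/2 = 0.12045 mm
HV = 1.854*10/0.12045^2 = 1278

1278


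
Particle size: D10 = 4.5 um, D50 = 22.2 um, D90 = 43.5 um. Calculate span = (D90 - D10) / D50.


Span = (43.5 - 4.5) / 22.2 = 39.0 / 22.2 = 1.757

1.757


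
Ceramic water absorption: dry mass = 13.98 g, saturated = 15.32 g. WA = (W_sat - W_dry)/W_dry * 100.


WA = (15.32 - 13.98) / 13.98 * 100 = 9.59%

9.59


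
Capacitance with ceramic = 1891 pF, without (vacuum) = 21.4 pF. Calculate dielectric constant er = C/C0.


er = 1891 / 21.4 = 88.36

88.36


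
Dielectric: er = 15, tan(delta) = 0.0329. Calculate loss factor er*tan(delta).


Loss = 15 * 0.0329 = 0.494

0.494


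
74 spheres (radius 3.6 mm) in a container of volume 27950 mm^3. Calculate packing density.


V_sphere = 4/3*pi*3.6^3 = 195.4322 mm^3
Total V = 74*195.4322 = 14461.9828 mm^3
PD = 14461.9828 / 27950 = 0.517

0.517


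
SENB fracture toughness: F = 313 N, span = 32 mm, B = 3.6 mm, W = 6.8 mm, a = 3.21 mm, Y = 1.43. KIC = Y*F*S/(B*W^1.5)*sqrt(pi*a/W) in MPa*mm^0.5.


KIC = 1.43*313*32/(3.6*6.8^1.5)*sqrt(pi*3.21/6.8) = 273.24

273.24


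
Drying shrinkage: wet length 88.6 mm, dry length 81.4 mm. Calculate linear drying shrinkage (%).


DS = (88.6 - 81.4) / 88.6 * 100 = 8.13%

8.13


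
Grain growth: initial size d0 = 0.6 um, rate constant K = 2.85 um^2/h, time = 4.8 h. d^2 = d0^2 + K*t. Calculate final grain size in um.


d^2 = 0.6^2 + 2.85*4.8 = 14.04
d = sqrt(14.04) = 3.75 um

3.75


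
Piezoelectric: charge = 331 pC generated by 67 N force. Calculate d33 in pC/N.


d33 = 331 / 67 = 4.9 pC/N

4.9


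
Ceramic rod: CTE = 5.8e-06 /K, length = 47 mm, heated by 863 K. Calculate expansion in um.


dL = 5.8e-06 * 47 * 863 * 1000 = 235.254 um

235.254


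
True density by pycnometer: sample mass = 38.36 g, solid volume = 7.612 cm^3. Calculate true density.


TD = 38.36 / 7.612 = 5.039 g/cm^3

5.039


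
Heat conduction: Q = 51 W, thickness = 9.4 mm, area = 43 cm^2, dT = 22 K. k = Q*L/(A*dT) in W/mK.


k = 51*9.4/1000/(43/10000*22) = 5.07 W/mK

5.07


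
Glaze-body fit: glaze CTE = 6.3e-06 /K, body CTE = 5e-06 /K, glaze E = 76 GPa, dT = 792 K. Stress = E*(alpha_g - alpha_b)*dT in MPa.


Stress = 76*1000*(6.3e-06 - 5e-06)*792 = 78.2 MPa

78.2


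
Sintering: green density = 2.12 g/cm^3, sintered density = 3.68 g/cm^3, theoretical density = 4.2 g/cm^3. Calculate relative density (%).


Relative = 3.68 / 4.2 * 100 = 87.6%

87.6


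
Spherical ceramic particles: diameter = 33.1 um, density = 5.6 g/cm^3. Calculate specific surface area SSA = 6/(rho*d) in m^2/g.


SSA = 6 / (5.6 * 33.1) = 0.032 m^2/g

0.032


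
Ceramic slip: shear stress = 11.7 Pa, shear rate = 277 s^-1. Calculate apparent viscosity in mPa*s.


eta = tau/gamma * 1000 = 11.7/277 * 1000 = 42.2 mPa*s

42.2


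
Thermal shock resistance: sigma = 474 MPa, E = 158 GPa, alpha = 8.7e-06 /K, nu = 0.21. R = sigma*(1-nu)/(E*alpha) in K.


R = 474*(1-0.21)/(158*1000*8.7e-06) = 272 K

272


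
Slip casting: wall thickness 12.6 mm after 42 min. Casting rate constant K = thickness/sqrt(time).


K = 12.6 / sqrt(42) = 12.6 / 6.4807 = 1.944 mm/min^0.5

1.944


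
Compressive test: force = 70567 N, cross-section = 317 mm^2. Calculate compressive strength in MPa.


CS = 70567 / 317 = 222.6 MPa

222.6


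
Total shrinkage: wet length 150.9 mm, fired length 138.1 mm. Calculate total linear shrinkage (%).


TS = (150.9 - 138.1) / 150.9 * 100 = 8.48%

8.48


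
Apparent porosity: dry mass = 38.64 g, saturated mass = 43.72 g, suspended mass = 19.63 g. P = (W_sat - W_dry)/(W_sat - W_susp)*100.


P = (43.72 - 38.64) / (43.72 - 19.63) * 100 = 5.08 / 24.09 * 100 = 21.1%

21.1


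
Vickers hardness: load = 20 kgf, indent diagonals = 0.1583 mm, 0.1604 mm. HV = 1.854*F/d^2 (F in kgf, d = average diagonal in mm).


d_avg = (0.1583+0.1604)/2 = 0.15935 mm
HV = 1.854*20/0.15935^2 = 1460

1460


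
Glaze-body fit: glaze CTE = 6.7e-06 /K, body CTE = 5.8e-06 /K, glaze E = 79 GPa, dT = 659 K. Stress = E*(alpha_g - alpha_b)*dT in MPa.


Stress = 79*1000*(6.7e-06 - 5.8e-06)*659 = 46.9 MPa

46.9


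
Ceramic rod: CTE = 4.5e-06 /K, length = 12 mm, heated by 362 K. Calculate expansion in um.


dL = 4.5e-06 * 12 * 362 * 1000 = 19.548 um

19.548


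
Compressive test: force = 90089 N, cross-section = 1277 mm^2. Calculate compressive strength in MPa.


CS = 90089 / 1277 = 70.5 MPa

70.5


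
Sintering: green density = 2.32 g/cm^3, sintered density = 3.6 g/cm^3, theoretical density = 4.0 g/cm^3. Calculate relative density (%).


Relative = 3.6 / 4.0 * 100 = 90.0%

90.0


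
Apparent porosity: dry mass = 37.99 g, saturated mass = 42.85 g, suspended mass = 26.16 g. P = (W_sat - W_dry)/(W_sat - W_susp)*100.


P = (42.85 - 37.99) / (42.85 - 26.16) * 100 = 4.86 / 16.69 * 100 = 29.1%

29.1


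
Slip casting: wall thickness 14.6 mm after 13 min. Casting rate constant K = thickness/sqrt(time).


K = 14.6 / sqrt(13) = 14.6 / 3.6056 = 4.049 mm/min^0.5

4.049


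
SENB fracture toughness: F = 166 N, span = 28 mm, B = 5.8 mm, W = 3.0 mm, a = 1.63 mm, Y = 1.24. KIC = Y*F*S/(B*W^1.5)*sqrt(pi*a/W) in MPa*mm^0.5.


KIC = 1.24*166*28/(5.8*3.0^1.5)*sqrt(pi*1.63/3.0) = 249.85

249.85


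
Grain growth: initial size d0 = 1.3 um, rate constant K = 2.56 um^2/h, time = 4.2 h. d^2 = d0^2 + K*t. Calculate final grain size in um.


d^2 = 1.3^2 + 2.56*4.2 = 12.442
d = sqrt(12.442) = 3.53 um

3.53


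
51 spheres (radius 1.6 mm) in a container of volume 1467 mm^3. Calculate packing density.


V_sphere = 4/3*pi*1.6^3 = 17.1573 mm^3
Total V = 51*17.1573 = 875.0223 mm^3
PD = 875.0223 / 1467 = 0.596

0.596


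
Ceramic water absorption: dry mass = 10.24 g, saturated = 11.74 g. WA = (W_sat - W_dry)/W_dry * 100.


WA = (11.74 - 10.24) / 10.24 * 100 = 14.65%

14.65


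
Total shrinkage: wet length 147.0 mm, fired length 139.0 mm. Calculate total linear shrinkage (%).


TS = (147.0 - 139.0) / 147.0 * 100 = 5.44%

5.44


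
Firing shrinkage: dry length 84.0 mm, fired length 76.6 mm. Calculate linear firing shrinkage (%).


FS = (84.0 - 76.6) / 84.0 * 100 = 8.81%

8.81


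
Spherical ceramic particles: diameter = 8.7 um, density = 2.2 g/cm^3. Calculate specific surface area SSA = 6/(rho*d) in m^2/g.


SSA = 6 / (2.2 * 8.7) = 0.313 m^2/g

0.313


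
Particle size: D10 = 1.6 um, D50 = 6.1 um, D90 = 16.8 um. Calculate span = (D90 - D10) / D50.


Span = (16.8 - 1.6) / 6.1 = 15.2 / 6.1 = 2.492

2.492


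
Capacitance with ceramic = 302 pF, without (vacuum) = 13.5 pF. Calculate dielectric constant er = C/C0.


er = 302 / 13.5 = 22.37

22.37


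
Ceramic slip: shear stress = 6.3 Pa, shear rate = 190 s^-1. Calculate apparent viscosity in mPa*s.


eta = tau/gamma * 1000 = 6.3/190 * 1000 = 33.2 mPa*s

33.2


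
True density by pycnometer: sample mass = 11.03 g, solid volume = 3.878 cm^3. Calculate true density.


TD = 11.03 / 3.878 = 2.844 g/cm^3

2.844


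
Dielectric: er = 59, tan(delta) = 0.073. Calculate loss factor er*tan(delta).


Loss = 59 * 0.073 = 4.307

4.307


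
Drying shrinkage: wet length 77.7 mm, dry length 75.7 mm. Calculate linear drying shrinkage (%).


DS = (77.7 - 75.7) / 77.7 * 100 = 2.57%

2.57


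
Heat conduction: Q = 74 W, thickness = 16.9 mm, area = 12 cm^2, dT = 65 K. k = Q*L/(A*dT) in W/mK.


k = 74*16.9/1000/(12/10000*65) = 16.03 W/mK

16.03


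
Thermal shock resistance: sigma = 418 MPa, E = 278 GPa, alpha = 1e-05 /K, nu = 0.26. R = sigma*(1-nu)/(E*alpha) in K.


R = 418*(1-0.26)/(278*1000*1e-05) = 111 K

111


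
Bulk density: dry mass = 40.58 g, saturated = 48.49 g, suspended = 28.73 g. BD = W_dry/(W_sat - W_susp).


BD = 40.58 / (48.49 - 28.73) = 40.58 / 19.76 = 2.054 g/cm^3

2.054


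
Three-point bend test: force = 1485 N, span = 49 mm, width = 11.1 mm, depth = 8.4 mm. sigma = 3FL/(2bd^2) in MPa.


sigma = 3*1485*49/(2*11.1*8.4^2) = 139.4 MPa

139.4


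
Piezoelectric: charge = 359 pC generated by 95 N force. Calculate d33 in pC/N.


d33 = 359 / 95 = 3.8 pC/N

3.8


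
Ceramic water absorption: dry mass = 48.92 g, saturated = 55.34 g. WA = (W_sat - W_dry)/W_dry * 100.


WA = (55.34 - 48.92) / 48.92 * 100 = 13.12%

13.12


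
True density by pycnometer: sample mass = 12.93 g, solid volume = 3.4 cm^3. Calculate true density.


TD = 12.93 / 3.4 = 3.803 g/cm^3

3.803


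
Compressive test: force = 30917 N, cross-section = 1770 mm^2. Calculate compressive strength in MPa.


CS = 30917 / 1770 = 17.5 MPa

17.5


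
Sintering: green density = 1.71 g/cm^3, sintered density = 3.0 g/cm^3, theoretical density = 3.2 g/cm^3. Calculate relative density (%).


Relative = 3.0 / 3.2 * 100 = 93.8%

93.8


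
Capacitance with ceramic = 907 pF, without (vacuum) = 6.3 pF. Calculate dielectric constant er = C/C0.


er = 907 / 6.3 = 143.97

143.97


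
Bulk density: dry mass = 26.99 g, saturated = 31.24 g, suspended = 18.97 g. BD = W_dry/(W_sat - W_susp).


BD = 26.99 / (31.24 - 18.97) = 26.99 / 12.27 = 2.2 g/cm^3

2.2


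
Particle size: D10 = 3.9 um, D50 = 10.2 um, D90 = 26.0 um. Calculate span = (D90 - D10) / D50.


Span = (26.0 - 3.9) / 10.2 = 22.1 / 10.2 = 2.167

2.167


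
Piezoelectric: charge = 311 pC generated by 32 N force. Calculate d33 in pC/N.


d33 = 311 / 32 = 9.7 pC/N

9.7


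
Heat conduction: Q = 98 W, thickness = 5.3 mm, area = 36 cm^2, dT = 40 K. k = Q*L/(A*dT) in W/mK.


k = 98*5.3/1000/(36/10000*40) = 3.61 W/mK

3.61


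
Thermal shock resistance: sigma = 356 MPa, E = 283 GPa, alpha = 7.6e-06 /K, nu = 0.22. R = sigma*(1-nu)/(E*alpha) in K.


R = 356*(1-0.22)/(283*1000*7.6e-06) = 129 K

129


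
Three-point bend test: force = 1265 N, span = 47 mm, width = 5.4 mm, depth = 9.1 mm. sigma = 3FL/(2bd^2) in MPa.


sigma = 3*1265*47/(2*5.4*9.1^2) = 199.4 MPa

199.4


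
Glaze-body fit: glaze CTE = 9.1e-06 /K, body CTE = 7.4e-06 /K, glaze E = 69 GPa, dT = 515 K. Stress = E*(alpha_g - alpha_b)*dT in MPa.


Stress = 69*1000*(9.1e-06 - 7.4e-06)*515 = 60.4 MPa

60.4


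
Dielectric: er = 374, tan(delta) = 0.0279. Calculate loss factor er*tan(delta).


Loss = 374 * 0.0279 = 10.435

10.435


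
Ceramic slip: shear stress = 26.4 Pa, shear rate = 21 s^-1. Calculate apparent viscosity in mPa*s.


eta = tau/gamma * 1000 = 26.4/21 * 1000 = 1257.1 mPa*s

1257.1


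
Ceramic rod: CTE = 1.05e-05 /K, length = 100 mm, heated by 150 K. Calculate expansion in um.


dL = 1.05e-05 * 100 * 150 * 1000 = 157.5 um

157.5


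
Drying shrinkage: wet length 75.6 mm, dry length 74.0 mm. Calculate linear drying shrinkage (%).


DS = (75.6 - 74.0) / 75.6 * 100 = 2.12%

2.12


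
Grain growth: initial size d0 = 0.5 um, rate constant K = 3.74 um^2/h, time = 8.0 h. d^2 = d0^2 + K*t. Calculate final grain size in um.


d^2 = 0.5^2 + 3.74*8.0 = 30.17
d = sqrt(30.17) = 5.49 um

5.49


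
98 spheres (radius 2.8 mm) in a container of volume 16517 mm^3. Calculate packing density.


V_sphere = 4/3*pi*2.8^3 = 91.9523 mm^3
Total V = 98*91.9523 = 9011.3254 mm^3
PD = 9011.3254 / 16517 = 0.546

0.546


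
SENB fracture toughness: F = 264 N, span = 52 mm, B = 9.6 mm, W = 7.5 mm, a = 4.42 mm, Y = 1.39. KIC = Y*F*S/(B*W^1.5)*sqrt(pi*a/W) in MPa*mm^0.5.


KIC = 1.39*264*52/(9.6*7.5^1.5)*sqrt(pi*4.42/7.5) = 131.68

131.68


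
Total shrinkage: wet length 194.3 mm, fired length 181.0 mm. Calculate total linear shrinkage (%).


TS = (194.3 - 181.0) / 194.3 * 100 = 6.85%

6.85


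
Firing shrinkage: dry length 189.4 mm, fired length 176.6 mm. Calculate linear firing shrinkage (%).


FS = (189.4 - 176.6) / 189.4 * 100 = 6.76%

6.76


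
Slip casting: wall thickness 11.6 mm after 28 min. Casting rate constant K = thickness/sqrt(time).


K = 11.6 / sqrt(28) = 11.6 / 5.2915 = 2.192 mm/min^0.5

2.192


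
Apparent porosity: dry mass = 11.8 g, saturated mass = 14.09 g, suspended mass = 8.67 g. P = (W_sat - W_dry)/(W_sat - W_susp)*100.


P = (14.09 - 11.8) / (14.09 - 8.67) * 100 = 2.29 / 5.42 * 100 = 42.3%

42.3


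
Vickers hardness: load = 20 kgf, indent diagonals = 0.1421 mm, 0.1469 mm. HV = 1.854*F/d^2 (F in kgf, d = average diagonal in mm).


d_avg = (0.1421+0.1469)/2 = 0.1445 mm
HV = 1.854*20/0.1445^2 = 1776

1776


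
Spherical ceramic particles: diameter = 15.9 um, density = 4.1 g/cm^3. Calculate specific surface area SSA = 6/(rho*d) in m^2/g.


SSA = 6 / (4.1 * 15.9) = 0.092 m^2/g

0.092


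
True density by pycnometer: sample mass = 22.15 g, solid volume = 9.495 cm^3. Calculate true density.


TD = 22.15 / 9.495 = 2.333 g/cm^3

2.333


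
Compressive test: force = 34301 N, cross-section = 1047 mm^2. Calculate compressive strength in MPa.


CS = 34301 / 1047 = 32.8 MPa

32.8


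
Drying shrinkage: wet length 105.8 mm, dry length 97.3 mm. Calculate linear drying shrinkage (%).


DS = (105.8 - 97.3) / 105.8 * 100 = 8.03%

8.03


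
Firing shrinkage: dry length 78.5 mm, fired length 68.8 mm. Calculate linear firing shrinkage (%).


FS = (78.5 - 68.8) / 78.5 * 100 = 12.36%

12.36


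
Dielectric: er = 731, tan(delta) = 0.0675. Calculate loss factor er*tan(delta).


Loss = 731 * 0.0675 = 49.343

49.343


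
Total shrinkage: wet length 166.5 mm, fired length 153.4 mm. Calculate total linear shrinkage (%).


TS = (166.5 - 153.4) / 166.5 * 100 = 7.87%

7.87


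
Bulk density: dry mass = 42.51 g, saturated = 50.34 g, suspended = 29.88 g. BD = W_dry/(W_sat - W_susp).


BD = 42.51 / (50.34 - 29.88) = 42.51 / 20.46 = 2.078 g/cm^3

2.078


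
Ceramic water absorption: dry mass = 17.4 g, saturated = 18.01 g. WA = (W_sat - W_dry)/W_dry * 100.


WA = (18.01 - 17.4) / 17.4 * 100 = 3.51%

3.51


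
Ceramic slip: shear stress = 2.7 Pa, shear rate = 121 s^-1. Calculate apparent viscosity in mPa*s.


eta = tau/gamma * 1000 = 2.7/121 * 1000 = 22.3 mPa*s

22.3


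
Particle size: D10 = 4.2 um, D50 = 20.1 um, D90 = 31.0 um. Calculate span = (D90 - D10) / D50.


Span = (31.0 - 4.2) / 20.1 = 26.8 / 20.1 = 1.333

1.333


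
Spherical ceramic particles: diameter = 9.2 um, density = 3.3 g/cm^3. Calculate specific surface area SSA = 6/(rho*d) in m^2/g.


SSA = 6 / (3.3 * 9.2) = 0.198 m^2/g

0.198


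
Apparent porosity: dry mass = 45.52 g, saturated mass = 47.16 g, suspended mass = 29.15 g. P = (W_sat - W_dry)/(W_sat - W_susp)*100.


P = (47.16 - 45.52) / (47.16 - 29.15) * 100 = 1.64 / 18.01 * 100 = 9.1%

9.1


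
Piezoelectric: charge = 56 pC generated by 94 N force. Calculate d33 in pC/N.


d33 = 56 / 94 = 0.6 pC/N

0.6


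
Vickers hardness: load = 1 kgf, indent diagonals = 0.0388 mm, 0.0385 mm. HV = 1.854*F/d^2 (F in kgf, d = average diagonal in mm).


d_avg = (0.0388+0.0385)/2 = 0.03865 mm
HV = 1.854*1/0.03865^2 = 1241

1241


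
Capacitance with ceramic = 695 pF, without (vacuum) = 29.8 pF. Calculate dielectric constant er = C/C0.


er = 695 / 29.8 = 23.32

23.32


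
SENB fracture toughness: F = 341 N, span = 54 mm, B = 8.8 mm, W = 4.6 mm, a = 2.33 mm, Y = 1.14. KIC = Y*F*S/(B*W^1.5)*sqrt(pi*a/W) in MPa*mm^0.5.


KIC = 1.14*341*54/(8.8*4.6^1.5)*sqrt(pi*2.33/4.6) = 305.01

305.01


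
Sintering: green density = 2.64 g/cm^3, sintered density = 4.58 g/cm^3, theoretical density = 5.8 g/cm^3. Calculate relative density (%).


Relative = 4.58 / 5.8 * 100 = 79.0%

79.0


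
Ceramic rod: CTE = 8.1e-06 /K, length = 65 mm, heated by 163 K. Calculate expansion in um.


dL = 8.1e-06 * 65 * 163 * 1000 = 85.82 um

85.82


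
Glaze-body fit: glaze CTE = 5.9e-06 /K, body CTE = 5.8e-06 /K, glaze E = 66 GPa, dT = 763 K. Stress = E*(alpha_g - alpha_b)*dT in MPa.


Stress = 66*1000*(5.9e-06 - 5.8e-06)*763 = 5.0 MPa

5.0


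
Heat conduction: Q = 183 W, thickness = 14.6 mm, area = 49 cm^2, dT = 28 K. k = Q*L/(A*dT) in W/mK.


k = 183*14.6/1000/(49/10000*28) = 19.47 W/mK

19.47


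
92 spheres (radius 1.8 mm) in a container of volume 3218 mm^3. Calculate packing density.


V_sphere = 4/3*pi*1.8^3 = 24.429 mm^3
Total V = 92*24.429 = 2247.468 mm^3
PD = 2247.468 / 3218 = 0.698

0.698


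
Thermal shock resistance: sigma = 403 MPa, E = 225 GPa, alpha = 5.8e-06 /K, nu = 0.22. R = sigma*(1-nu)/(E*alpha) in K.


R = 403*(1-0.22)/(225*1000*5.8e-06) = 241 K

241


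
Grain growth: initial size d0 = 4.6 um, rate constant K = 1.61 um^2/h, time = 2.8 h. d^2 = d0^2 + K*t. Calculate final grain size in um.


d^2 = 4.6^2 + 1.61*2.8 = 25.668
d = sqrt(25.668) = 5.07 um

5.07


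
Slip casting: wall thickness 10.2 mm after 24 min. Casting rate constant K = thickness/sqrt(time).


K = 10.2 / sqrt(24) = 10.2 / 4.899 = 2.082 mm/min^0.5

2.082


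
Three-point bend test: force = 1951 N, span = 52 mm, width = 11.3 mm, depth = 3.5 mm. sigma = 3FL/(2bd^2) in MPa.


sigma = 3*1951*52/(2*11.3*3.5^2) = 1099.4 MPa

1099.4


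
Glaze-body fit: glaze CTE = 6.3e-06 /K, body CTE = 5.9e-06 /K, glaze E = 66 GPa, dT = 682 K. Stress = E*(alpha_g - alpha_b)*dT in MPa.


Stress = 66*1000*(6.3e-06 - 5.9e-06)*682 = 18.0 MPa

18.0


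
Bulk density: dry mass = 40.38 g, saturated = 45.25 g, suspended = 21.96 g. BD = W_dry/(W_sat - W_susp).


BD = 40.38 / (45.25 - 21.96) = 40.38 / 23.29 = 1.734 g/cm^3

1.734


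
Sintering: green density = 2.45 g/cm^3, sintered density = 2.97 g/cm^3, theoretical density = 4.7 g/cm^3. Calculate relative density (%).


Relative = 2.97 / 4.7 * 100 = 63.2%

63.2


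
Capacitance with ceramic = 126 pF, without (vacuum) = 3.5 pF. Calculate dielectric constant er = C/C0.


er = 126 / 3.5 = 36.0

36.0


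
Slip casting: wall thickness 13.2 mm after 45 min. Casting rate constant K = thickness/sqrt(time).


K = 13.2 / sqrt(45) = 13.2 / 6.7082 = 1.968 mm/min^0.5

1.968


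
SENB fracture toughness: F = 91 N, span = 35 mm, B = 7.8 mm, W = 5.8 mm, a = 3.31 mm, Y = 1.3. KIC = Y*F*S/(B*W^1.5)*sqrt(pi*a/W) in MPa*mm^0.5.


KIC = 1.3*91*35/(7.8*5.8^1.5)*sqrt(pi*3.31/5.8) = 50.89

50.89


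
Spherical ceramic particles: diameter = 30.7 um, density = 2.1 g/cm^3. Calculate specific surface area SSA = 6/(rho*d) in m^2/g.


SSA = 6 / (2.1 * 30.7) = 0.093 m^2/g

0.093


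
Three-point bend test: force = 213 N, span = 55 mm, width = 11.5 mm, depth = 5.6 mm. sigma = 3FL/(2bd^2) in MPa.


sigma = 3*213*55/(2*11.5*5.6^2) = 48.7 MPa

48.7


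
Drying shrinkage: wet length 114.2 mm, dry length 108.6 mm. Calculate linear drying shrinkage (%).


DS = (114.2 - 108.6) / 114.2 * 100 = 4.9%

4.9


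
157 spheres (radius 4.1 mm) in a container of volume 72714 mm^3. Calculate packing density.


V_sphere = 4/3*pi*4.1^3 = 288.6956 mm^3
Total V = 157*288.6956 = 45325.2092 mm^3
PD = 45325.2092 / 72714 = 0.623

0.623


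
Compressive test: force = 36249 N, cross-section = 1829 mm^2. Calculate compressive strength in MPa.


CS = 36249 / 1829 = 19.8 MPa

19.8


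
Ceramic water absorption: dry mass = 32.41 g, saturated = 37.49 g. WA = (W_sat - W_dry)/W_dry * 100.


WA = (37.49 - 32.41) / 32.41 * 100 = 15.67%

15.67


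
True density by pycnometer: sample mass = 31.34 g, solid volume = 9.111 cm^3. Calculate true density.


TD = 31.34 / 9.111 = 3.44 g/cm^3

3.44


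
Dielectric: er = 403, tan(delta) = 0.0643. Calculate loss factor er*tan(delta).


Loss = 403 * 0.0643 = 25.913

25.913


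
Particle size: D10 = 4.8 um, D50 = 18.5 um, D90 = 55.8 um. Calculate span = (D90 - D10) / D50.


Span = (55.8 - 4.8) / 18.5 = 51.0 / 18.5 = 2.757

2.757


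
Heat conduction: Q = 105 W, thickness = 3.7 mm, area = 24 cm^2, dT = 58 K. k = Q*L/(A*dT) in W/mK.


k = 105*3.7/1000/(24/10000*58) = 2.79 W/mK

2.79


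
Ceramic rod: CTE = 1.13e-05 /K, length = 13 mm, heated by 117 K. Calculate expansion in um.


dL = 1.13e-05 * 13 * 117 * 1000 = 17.187 um

17.187


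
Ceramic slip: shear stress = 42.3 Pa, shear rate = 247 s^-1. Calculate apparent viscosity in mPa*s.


eta = tau/gamma * 1000 = 42.3/247 * 1000 = 171.3 mPa*s

171.3


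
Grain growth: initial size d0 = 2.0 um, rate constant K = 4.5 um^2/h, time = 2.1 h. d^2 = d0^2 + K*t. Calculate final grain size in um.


d^2 = 2.0^2 + 4.5*2.1 = 13.45
d = sqrt(13.45) = 3.67 um

3.67


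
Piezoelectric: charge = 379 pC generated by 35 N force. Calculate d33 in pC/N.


d33 = 379 / 35 = 10.8 pC/N

10.8


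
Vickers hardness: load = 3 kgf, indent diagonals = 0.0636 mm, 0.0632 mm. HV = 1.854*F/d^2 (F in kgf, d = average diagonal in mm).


d_avg = (0.0636+0.0632)/2 = 0.0634 mm
HV = 1.854*3/0.0634^2 = 1384

1384


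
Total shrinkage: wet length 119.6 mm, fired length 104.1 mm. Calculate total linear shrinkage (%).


TS = (119.6 - 104.1) / 119.6 * 100 = 12.96%

12.96


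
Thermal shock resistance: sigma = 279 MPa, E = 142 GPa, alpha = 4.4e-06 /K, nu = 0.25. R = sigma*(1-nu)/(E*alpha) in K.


R = 279*(1-0.25)/(142*1000*4.4e-06) = 335 K

335


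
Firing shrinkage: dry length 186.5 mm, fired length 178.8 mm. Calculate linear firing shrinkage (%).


FS = (186.5 - 178.8) / 186.5 * 100 = 4.13%

4.13


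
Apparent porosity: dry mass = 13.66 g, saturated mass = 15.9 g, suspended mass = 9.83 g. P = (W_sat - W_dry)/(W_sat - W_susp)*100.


P = (15.9 - 13.66) / (15.9 - 9.83) * 100 = 2.24 / 6.07 * 100 = 36.9%

36.9


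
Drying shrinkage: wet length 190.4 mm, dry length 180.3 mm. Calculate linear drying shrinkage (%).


DS = (190.4 - 180.3) / 190.4 * 100 = 5.3%

5.3


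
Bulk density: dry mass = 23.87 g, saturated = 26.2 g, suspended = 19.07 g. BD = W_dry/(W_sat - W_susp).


BD = 23.87 / (26.2 - 19.07) = 23.87 / 7.13 = 3.348 g/cm^3

3.348


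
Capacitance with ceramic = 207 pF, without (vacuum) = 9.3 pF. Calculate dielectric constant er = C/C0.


er = 207 / 9.3 = 22.26

22.26


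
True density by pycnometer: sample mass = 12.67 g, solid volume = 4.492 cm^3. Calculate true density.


TD = 12.67 / 4.492 = 2.821 g/cm^3

2.821


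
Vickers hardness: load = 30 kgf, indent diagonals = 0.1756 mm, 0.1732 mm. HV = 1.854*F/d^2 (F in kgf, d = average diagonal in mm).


d_avg = (0.1756+0.1732)/2 = 0.1744 mm
HV = 1.854*30/0.1744^2 = 1829

1829


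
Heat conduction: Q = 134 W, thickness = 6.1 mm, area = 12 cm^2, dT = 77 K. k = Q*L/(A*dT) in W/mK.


k = 134*6.1/1000/(12/10000*77) = 8.85 W/mK

8.85


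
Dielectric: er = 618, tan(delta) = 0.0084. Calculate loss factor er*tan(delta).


Loss = 618 * 0.0084 = 5.191

5.191


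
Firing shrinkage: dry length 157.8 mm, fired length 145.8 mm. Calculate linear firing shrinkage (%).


FS = (157.8 - 145.8) / 157.8 * 100 = 7.6%

7.6


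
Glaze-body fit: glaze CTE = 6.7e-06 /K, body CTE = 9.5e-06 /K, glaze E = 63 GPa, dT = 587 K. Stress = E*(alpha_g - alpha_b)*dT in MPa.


Stress = 63*1000*(6.7e-06 - 9.5e-06)*587 = -103.5 MPa

-103.5


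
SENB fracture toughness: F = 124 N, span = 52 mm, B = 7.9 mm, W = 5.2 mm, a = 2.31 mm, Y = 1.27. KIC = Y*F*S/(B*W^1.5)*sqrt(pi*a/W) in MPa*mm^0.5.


KIC = 1.27*124*52/(7.9*5.2^1.5)*sqrt(pi*2.31/5.2) = 103.27

103.27


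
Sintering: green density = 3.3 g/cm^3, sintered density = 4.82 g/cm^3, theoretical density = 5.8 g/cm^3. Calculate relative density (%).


Relative = 4.82 / 5.8 * 100 = 83.1%

83.1


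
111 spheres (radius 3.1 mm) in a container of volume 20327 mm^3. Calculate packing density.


V_sphere = 4/3*pi*3.1^3 = 124.7882 mm^3
Total V = 111*124.7882 = 13851.4902 mm^3
PD = 13851.4902 / 20327 = 0.681

0.681


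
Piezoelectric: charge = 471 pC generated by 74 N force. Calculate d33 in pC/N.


d33 = 471 / 74 = 6.4 pC/N

6.4


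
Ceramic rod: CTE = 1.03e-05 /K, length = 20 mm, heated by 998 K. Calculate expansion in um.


dL = 1.03e-05 * 20 * 998 * 1000 = 205.588 um

205.588


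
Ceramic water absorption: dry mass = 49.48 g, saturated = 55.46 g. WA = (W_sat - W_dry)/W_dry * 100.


WA = (55.46 - 49.48) / 49.48 * 100 = 12.09%

12.09


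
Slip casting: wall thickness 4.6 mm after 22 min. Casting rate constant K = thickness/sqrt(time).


K = 4.6 / sqrt(22) = 4.6 / 4.6904 = 0.981 mm/min^0.5

0.981


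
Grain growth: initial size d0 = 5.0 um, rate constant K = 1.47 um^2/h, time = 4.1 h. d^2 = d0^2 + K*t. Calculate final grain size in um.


d^2 = 5.0^2 + 1.47*4.1 = 31.027
d = sqrt(31.027) = 5.57 um

5.57


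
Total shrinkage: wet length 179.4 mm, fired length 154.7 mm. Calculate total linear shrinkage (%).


TS = (179.4 - 154.7) / 179.4 * 100 = 13.77%

13.77


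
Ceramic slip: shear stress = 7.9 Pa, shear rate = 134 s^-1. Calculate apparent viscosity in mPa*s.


eta = tau/gamma * 1000 = 7.9/134 * 1000 = 59.0 mPa*s

59.0


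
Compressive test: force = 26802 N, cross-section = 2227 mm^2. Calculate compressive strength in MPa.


CS = 26802 / 2227 = 12.0 MPa

12.0


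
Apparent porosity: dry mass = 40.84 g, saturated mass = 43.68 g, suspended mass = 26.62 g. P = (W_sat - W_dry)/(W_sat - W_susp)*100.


P = (43.68 - 40.84) / (43.68 - 26.62) * 100 = 2.84 / 17.06 * 100 = 16.6%

16.6


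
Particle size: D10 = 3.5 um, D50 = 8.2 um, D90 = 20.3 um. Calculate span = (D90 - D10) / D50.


Span = (20.3 - 3.5) / 8.2 = 16.8 / 8.2 = 2.049

2.049


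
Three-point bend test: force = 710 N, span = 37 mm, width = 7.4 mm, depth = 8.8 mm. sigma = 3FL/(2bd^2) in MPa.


sigma = 3*710*37/(2*7.4*8.8^2) = 68.8 MPa

68.8


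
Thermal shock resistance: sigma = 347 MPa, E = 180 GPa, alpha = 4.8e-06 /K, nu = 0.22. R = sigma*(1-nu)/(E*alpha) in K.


R = 347*(1-0.22)/(180*1000*4.8e-06) = 313 K

313


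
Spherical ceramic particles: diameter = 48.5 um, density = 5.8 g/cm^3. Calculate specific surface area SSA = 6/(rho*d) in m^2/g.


SSA = 6 / (5.8 * 48.5) = 0.021 m^2/g

0.021


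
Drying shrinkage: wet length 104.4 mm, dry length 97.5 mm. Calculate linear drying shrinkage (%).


DS = (104.4 - 97.5) / 104.4 * 100 = 6.61%

6.61


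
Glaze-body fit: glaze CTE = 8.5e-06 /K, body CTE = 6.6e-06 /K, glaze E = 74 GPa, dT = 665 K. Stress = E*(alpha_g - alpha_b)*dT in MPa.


Stress = 74*1000*(8.5e-06 - 6.6e-06)*665 = 93.5 MPa

93.5


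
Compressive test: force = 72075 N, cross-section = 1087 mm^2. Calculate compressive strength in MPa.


CS = 72075 / 1087 = 66.3 MPa

66.3


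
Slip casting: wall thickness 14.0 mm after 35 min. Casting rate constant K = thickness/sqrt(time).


K = 14.0 / sqrt(35) = 14.0 / 5.9161 = 2.366 mm/min^0.5

2.366


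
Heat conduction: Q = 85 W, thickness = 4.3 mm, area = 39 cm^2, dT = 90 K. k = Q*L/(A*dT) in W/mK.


k = 85*4.3/1000/(39/10000*90) = 1.04 W/mK

1.04


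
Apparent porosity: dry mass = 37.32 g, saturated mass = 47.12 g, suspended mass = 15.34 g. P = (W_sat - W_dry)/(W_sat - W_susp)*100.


P = (47.12 - 37.32) / (47.12 - 15.34) * 100 = 9.8 / 31.78 * 100 = 30.8%

30.8


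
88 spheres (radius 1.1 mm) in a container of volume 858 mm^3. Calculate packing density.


V_sphere = 4/3*pi*1.1^3 = 5.5753 mm^3
Total V = 88*5.5753 = 490.6264 mm^3
PD = 490.6264 / 858 = 0.572

0.572


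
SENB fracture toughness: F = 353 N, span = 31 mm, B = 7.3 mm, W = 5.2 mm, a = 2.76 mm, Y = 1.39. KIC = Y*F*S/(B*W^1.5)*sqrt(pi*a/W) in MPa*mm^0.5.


KIC = 1.39*353*31/(7.3*5.2^1.5)*sqrt(pi*2.76/5.2) = 226.91

226.91


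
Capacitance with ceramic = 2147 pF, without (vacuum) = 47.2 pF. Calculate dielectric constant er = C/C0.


er = 2147 / 47.2 = 45.49

45.49


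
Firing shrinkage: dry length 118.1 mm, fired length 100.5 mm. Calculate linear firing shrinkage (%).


FS = (118.1 - 100.5) / 118.1 * 100 = 14.9%

14.9


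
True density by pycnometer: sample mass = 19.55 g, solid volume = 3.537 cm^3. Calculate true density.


TD = 19.55 / 3.537 = 5.527 g/cm^3

5.527


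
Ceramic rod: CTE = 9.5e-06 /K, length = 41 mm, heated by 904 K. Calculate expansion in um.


dL = 9.5e-06 * 41 * 904 * 1000 = 352.108 um

352.108


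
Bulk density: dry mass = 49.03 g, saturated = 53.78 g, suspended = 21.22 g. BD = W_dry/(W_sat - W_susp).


BD = 49.03 / (53.78 - 21.22) = 49.03 / 32.56 = 1.506 g/cm^3

1.506


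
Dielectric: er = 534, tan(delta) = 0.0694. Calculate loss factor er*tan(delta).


Loss = 534 * 0.0694 = 37.06

37.06


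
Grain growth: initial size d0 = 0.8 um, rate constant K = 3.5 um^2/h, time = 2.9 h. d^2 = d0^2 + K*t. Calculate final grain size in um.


d^2 = 0.8^2 + 3.5*2.9 = 10.79
d = sqrt(10.79) = 3.28 um

3.28


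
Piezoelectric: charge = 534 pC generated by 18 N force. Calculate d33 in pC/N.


d33 = 534 / 18 = 29.7 pC/N

29.7


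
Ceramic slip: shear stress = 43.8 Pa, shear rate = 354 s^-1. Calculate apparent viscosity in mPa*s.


eta = tau/gamma * 1000 = 43.8/354 * 1000 = 123.7 mPa*s

123.7


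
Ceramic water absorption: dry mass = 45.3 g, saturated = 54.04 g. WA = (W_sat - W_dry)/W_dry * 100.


WA = (54.04 - 45.3) / 45.3 * 100 = 19.29%

19.29


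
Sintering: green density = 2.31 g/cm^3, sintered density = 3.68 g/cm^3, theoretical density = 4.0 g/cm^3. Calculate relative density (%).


Relative = 3.68 / 4.0 * 100 = 92.0%

92.0


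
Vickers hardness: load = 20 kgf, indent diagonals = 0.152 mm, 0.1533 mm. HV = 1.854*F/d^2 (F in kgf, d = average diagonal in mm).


d_avg = (0.152+0.1533)/2 = 0.15265 mm
HV = 1.854*20/0.15265^2 = 1591

1591


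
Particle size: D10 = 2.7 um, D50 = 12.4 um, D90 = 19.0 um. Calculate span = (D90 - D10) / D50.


Span = (19.0 - 2.7) / 12.4 = 16.3 / 12.4 = 1.315

1.315


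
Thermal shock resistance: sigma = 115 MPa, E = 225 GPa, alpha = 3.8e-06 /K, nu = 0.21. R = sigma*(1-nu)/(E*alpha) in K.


R = 115*(1-0.21)/(225*1000*3.8e-06) = 106 K

106


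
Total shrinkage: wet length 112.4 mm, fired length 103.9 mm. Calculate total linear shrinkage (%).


TS = (112.4 - 103.9) / 112.4 * 100 = 7.56%

7.56


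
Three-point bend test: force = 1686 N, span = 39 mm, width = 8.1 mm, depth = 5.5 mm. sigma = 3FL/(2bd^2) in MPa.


sigma = 3*1686*39/(2*8.1*5.5^2) = 402.5 MPa

402.5
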